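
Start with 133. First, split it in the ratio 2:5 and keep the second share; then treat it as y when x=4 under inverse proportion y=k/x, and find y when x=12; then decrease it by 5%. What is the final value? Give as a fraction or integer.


Start with 133.
Step 1: Split 2:5, second share = 133 * 5/7 = 95
Step 2: Inverse prop: k = (95)*4; new y = k/12 = 95*4/12 = 95/3
Step 3: Decrease by 5%: 95/3 * 95/100 = 361/12
Final result = 361/12

361/12


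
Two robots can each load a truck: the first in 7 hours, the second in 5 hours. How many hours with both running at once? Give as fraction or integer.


Rate of A = 1/7 job per hour
Rate of B = 1/5 job per hour
Combined rate = 1/7 + 1/5
Find common denominator: (5 + 7)/(7*5) = 12/35
Combined rate = 12/35 job per hour
Time together = 1 / (12/35) = 35/12 hours

35/12


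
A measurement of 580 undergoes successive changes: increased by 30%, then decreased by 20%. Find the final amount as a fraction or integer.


Start: 580
Step 1: increase by 30% => multiply by 130/100
  580 * 130/100 = 754
Step 2: decrease by 20% => multiply by 80/100
  754 * 80/100 = 3016/5
Final value = 3016/5

3016/5


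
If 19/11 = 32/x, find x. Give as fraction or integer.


Setting up: 19/11 = 32/x
Cross multiply: 19 * x = 11 * 32
19x = 352
x = 352/19
x = 352/19

352/19


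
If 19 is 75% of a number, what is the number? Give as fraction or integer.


Given: 19 is 75% of the whole
Set up: 19 = 75/100 * whole
whole = 19 * 100 / 75
whole = 1900 / 75
whole = 76/3

76/3


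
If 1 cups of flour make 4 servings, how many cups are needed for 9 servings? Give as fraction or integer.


Original: 1 cups for 4 servings
Target servings = 9
Scaling factor = 9/4
New amount = 1 * 9/4
= 9/4
= 9/4 cups

9/4


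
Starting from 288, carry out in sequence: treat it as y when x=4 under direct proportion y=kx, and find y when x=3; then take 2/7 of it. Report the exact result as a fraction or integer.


Start with 288.
Step 1: Direct prop: k = (288)/4; new y = k*3 = 288*3/4 = 216
Step 2: Take 2/7: 216 * 2/7 = 432/7
Final result = 432/7

432/7


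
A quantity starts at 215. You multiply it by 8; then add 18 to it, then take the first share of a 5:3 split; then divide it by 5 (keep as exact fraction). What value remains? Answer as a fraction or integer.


Start with 215.
Step 1: Multiply by 8: 215 * 8 = 1720
Step 2: Add 18: 1720+18=1738; split 5:3 first = 1738*5/8 = 4345/4
Step 3: Divide by 5: 4345/4 / 5 = 869/4
Final result = 869/4

869/4


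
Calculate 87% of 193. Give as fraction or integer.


Compute 87% of 193
Convert percentage: 87% = 87/100
Multiply: 193 * 87/100
= 16791/100
= 16791/100

16791/100


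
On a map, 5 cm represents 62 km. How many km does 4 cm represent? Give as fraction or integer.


Map scale: 5 cm = 62 km
Measured distance on map = 4 cm
Set up proportion: 4 * 62 / 5
= 248 / 5
= 248/5 km

248/5


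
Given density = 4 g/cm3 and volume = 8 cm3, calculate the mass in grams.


Using mass = density * volume
Density = 4 g/cm3
Volume = 8 cm3
Mass = 4 * 8
= 32 g

32


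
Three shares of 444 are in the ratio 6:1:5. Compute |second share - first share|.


Total parts = 6 + 1 + 5 = 12
Value per part = 444 / 12 = 37
Shares: 6*37=222, 1*37=37, 5*37=185
Second share = 37, first share = 222
Difference = |37 - 222| = 185

185


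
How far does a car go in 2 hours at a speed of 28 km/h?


Using distance = speed * time
Speed = 28 km/h
Time = 2 hours
Distance = 28 * 2
= 56 km

56


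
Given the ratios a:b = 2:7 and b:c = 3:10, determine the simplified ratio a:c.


Given a:b = 2:7 and b:c = 3:10
Make b consistent. Multiply first ratio by 3: a:b = 6:21
Multiply second ratio by 7: b:c = 21:70
Now b = 21 in both, so a:b:c = 6:21:70
Therefore a:c = 6:70
Simplify by GCD: a:c = 3:35

3:35


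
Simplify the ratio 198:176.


Find GCD(198, 176)
GCD = 22
Divide both by 22: 198/22 = 9, 176/22 = 8
Simplified ratio = 9:8

9:8


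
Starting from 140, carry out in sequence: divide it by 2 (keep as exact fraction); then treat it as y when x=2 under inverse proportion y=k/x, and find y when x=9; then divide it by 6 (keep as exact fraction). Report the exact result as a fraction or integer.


Start with 140.
Step 1: Divide by 2: 140 / 2 = 70
Step 2: Inverse prop: k = (70)*2; new y = k/9 = 70*2/9 = 140/9
Step 3: Divide by 6: 140/9 / 6 = 70/27
Final result = 70/27

70/27


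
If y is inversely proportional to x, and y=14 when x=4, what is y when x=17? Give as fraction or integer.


Inverse proportion: y = k/x
Find k: k = 4 * 14 = 56
Compute y at x=17: y = 56/17
y = 56/17

56/17


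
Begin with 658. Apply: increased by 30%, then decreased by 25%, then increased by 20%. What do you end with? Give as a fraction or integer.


Start: 658
Step 1: increase by 30% => multiply by 130/100
  658 * 130/100 = 4277/5
Step 2: decrease by 25% => multiply by 75/100
  4277/5 * 75/100 = 12831/20
Step 3: increase by 20% => multiply by 120/100
  12831/20 * 120/100 = 38493/50
Final value = 38493/50

38493/50


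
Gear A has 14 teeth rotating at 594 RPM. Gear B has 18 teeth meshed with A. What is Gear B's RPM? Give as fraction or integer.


Gear ratio: teeth_A * RPM_A = teeth_B * RPM_B
14 * 594 = 18 * RPM_B
8316 = 18 * RPM_B
RPM_B = 8316 / 18
RPM_B = 462

462


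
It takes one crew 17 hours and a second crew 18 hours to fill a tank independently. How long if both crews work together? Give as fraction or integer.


Rate of A = 1/17 job per hour
Rate of B = 1/18 job per hour
Combined rate = 1/17 + 1/18
Find common denominator: (18 + 17)/(17*18) = 35/306
Combined rate = 35/306 job per hour
Time together = 1 / (35/306) = 306/35 hours

306/35


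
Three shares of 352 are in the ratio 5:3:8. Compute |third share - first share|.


Total parts = 5 + 3 + 8 = 16
Value per part = 352 / 16 = 22
Shares: 5*22=110, 3*22=66, 8*22=176
Third share = 176, first share = 110
Difference = |176 - 110| = 66

66


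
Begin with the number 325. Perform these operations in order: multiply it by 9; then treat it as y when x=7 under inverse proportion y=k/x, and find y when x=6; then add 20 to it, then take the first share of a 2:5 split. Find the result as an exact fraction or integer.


Start with 325.
Step 1: Multiply by 9: 325 * 9 = 2925
Step 2: Inverse prop: k = (2925)*7; new y = k/6 = 2925*7/6 = 6825/2
Step 3: Add 20: 6825/2+20=6865/2; split 2:5 first = 6865/2*2/7 = 6865/7
Final result = 6865/7

6865/7


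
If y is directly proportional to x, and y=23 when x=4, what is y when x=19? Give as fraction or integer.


Direct proportion: y = kx
Find k: k = 23/4 = 23/4
Compute y at x=19: y = 23/4 * 19
y = 437/4

437/4


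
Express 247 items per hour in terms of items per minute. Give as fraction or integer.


Converting from per hour to per minute
Rate = 247 items per hour
Divide by 60: 247/60
= 247/60 items per minute

247/60


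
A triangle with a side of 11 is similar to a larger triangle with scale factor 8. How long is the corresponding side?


Similar triangles have proportional sides
Scale factor = 8
Smaller side = 11
Corresponding larger side = 11 * 8
= 88

88


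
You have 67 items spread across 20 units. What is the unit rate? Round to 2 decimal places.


Total items = 67
Number of units = 20
Unit rate = 67 / 20
= 3.35 items per unit

3.35


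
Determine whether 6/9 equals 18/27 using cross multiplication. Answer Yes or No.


Cross multiply to check 6/9 = 18/27
Left cross product: 6 * 27 = 162
Right cross product: 9 * 18 = 162
162 = 162
Equal, so proportions match => Yes

Yes


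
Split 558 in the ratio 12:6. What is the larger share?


Total parts = 12 + 6 = 18
Value per part = 558 / 18 = 31
First share = 12 * 31 = 372
Second share = 6 * 31 = 186
Larger share = 372

372


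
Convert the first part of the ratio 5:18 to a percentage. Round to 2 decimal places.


Total parts = 5 + 18 = 23
First part fraction = 5/23
Percentage = (5/23) * 100
= 0.217391 * 100
= 21.74%

21.74


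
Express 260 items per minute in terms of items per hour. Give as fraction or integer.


Converting from per minute to per hour
Rate = 260 items per minute
Multiply by 60: 260 * 60
= 15600 items per hour

15600


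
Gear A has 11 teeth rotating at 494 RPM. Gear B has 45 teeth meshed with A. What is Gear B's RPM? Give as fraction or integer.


Gear ratio: teeth_A * RPM_A = teeth_B * RPM_B
11 * 494 = 45 * RPM_B
5434 = 45 * RPM_B
RPM_B = 5434 / 45
RPM_B = 5434/45

5434/45


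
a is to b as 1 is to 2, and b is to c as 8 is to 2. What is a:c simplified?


Given a:b = 1:2 and b:c = 8:2
Make b consistent. Multiply first ratio by 8: a:b = 8:16
Multiply second ratio by 2: b:c = 16:4
Now b = 16 in both, so a:b:c = 8:16:4
Therefore a:c = 8:4
Simplify by GCD: a:c = 2:1

2:1


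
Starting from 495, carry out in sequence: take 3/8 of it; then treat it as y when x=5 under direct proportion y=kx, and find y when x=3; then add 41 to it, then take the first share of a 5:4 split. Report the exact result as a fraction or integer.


Start with 495.
Step 1: Take 3/8: 495 * 3/8 = 1485/8
Step 2: Direct prop: k = (1485/8)/5; new y = k*3 = 1485/8*3/5 = 891/8
Step 3: Add 41: 891/8+41=1219/8; split 5:4 first = 1219/8*5/9 = 6095/72
Final result = 6095/72

6095/72


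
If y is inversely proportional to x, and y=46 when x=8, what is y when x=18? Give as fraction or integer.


Inverse proportion: y = k/x
Find k: k = 8 * 46 = 368
Compute y at x=18: y = 368/18
y = 184/9

184/9


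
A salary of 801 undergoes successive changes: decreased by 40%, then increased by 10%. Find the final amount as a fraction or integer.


Start: 801
Step 1: decrease by 40% => multiply by 60/100
  801 * 60/100 = 2403/5
Step 2: increase by 10% => multiply by 110/100
  2403/5 * 110/100 = 26433/50
Final value = 26433/50

26433/50


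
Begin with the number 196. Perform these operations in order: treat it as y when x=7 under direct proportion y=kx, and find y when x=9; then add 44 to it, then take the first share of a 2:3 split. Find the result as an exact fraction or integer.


Start with 196.
Step 1: Direct prop: k = (196)/7; new y = k*9 = 196*9/7 = 252
Step 2: Add 44: 252+44=296; split 2:3 first = 296*2/5 = 592/5
Final result = 592/5

592/5


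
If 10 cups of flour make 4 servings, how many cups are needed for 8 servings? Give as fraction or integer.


Original: 10 cups for 4 servings
Target servings = 8
Scaling factor = 8/4
New amount = 10 * 8/4
= 80/4
= 20 cups

20


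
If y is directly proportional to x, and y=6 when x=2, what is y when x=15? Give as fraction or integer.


Direct proportion: y = kx
Find k: k = 6/2 = 3
Compute y at x=15: y = 3 * 15
y = 45

45


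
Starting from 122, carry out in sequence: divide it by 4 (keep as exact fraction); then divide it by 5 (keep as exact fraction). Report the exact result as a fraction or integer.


Start with 122.
Step 1: Divide by 4: 122 / 4 = 61/2
Step 2: Divide by 5: 61/2 / 5 = 61/10
Final result = 61/10

61/10


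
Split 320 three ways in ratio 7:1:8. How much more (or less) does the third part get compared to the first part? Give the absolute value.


Total parts = 7 + 1 + 8 = 16
Value per part = 320 / 16 = 20
Shares: 7*20=140, 1*20=20, 8*20=160
Third share = 160, first share = 140
Difference = |160 - 140| = 20

20


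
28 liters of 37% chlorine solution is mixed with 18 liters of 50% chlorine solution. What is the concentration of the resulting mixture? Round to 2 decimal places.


Solute in mixture 1 = 37% of 28 L = 28*37/100 = 259/25 L
Solute in mixture 2 = 50% of 18 L = 18*50/100 = 9 L
Total solute = 259/25 + 9 = 484/25 L
Total volume = 28 + 18 = 46 L
Final concentration = 484/25/46 * 100 = 42.09%

42.09


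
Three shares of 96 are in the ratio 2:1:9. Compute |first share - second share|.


Total parts = 2 + 1 + 9 = 12
Value per part = 96 / 12 = 8
Shares: 2*8=16, 1*8=8, 9*8=72
First share = 16, second share = 8
Difference = |16 - 8| = 8

8


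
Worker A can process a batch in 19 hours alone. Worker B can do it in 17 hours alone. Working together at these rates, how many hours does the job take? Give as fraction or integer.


Rate of A = 1/19 job per hour
Rate of B = 1/17 job per hour
Combined rate = 1/19 + 1/17
Find common denominator: (17 + 19)/(19*17) = 36/323
Combined rate = 36/323 job per hour
Time together = 1 / (36/323) = 323/36 hours

323/36


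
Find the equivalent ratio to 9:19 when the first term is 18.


Original ratio: 9:19
First term target: 18
Scale factor = 18 / 9 = 2
Multiply second term: 19 * 2 = 38
Equivalent ratio = 18:38

18:38


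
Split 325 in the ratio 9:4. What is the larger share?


Total parts = 9 + 4 = 13
Value per part = 325 / 13 = 25
First share = 9 * 25 = 225
Second share = 4 * 25 = 100
Larger share = 225

225


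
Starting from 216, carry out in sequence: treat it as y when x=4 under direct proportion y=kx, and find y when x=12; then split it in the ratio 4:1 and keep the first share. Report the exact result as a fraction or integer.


Start with 216.
Step 1: Direct prop: k = (216)/4; new y = k*12 = 216*12/4 = 648
Step 2: Split 4:1, first share = 648 * 4/5 = 2592/5
Final result = 2592/5

2592/5


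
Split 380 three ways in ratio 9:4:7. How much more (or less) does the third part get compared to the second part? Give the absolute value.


Total parts = 9 + 4 + 7 = 20
Value per part = 380 / 20 = 19
Shares: 9*19=171, 4*19=76, 7*19=133
Third share = 133, second share = 76
Difference = |133 - 76| = 57

57


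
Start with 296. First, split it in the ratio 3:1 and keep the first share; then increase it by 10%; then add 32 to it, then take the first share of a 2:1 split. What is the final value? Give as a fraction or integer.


Start with 296.
Step 1: Split 3:1, first share = 296 * 3/4 = 222
Step 2: Increase by 10%: 222 * 110/100 = 1221/5
Step 3: Add 32: 1221/5+32=1381/5; split 2:1 first = 1381/5*2/3 = 2762/15
Final result = 2762/15

2762/15


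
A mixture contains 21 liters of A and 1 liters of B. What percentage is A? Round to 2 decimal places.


Volume of A = 21 L
Volume of B = 1 L
Total volume = 21 + 1 = 22 L
Percentage of A = (21/22) * 100
= 95.45%

95.45


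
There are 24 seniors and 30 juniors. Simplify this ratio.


Find GCD(24, 30)
GCD = 6
Divide both by 6: 24/6 = 4, 30/6 = 5
Simplified ratio = 4:5

4:5


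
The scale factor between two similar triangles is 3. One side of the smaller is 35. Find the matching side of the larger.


Similar triangles have proportional sides
Scale factor = 3
Smaller side = 35
Corresponding larger side = 35 * 3
= 105

105


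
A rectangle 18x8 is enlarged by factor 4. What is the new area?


Original dimensions: 18 x 8
Enlargement factor = 4
New width = 18 * 4 = 72
New height = 8 * 4 = 32
New area = 72 * 32 = 2304

2304


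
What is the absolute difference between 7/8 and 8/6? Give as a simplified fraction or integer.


Simplify: 7/8 = 7/8 and 8/6 = 4/3
Find common denominator: LCD = 24
Convert: 21/24 and 32/24
Difference = |21 - 32|/24 = 11/24
Simplified = 11/24

11/24


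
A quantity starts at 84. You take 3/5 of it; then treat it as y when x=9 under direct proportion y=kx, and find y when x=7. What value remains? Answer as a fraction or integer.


Start with 84.
Step 1: Take 3/5: 84 * 3/5 = 252/5
Step 2: Direct prop: k = (252/5)/9; new y = k*7 = 252/5*7/9 = 196/5
Final result = 196/5

196/5


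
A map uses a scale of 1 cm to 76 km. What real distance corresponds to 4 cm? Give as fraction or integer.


Map scale: 1 cm = 76 km
Measured distance on map = 4 cm
Set up proportion: 4 * 76 / 1
= 304 / 1
= 304 km

304


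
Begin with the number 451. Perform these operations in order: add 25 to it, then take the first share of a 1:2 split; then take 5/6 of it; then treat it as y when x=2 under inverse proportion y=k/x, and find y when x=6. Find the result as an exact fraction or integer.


Start with 451.
Step 1: Add 25: 451+25=476; split 1:2 first = 476*1/3 = 476/3
Step 2: Take 5/6: 476/3 * 5/6 = 1190/9
Step 3: Inverse prop: k = (1190/9)*2; new y = k/6 = 1190/9*2/6 = 1190/27
Final result = 1190/27

1190/27


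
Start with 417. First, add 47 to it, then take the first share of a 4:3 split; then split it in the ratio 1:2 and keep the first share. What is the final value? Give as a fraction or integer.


Start with 417.
Step 1: Add 47: 417+47=464; split 4:3 first = 464*4/7 = 1856/7
Step 2: Split 1:2, first share = 1856/7 * 1/3 = 1856/21
Final result = 1856/21

1856/21


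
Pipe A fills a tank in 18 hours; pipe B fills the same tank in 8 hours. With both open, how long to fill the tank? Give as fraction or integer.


Rate of A = 1/18 job per hour
Rate of B = 1/8 job per hour
Combined rate = 1/18 + 1/8
Find common denominator: (8 + 18)/(18*8) = 26/144
Combined rate = 13/72 job per hour
Time together = 1 / (13/72) = 72/13 hours

72/13


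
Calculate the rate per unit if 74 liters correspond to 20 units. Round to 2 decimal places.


Total liters = 74
Number of units = 20
Unit rate = 74 / 20
= 3.70 liters per unit

3.70


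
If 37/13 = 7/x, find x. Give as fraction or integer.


Setting up: 37/13 = 7/x
Cross multiply: 37 * x = 13 * 7
37x = 91
x = 91/37
x = 91/37

91/37


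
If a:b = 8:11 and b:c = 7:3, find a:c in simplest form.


Given a:b = 8:11 and b:c = 7:3
Make b consistent. Multiply first ratio by 7: a:b = 56:77
Multiply second ratio by 11: b:c = 77:33
Now b = 77 in both, so a:b:c = 56:77:33
Therefore a:c = 56:33
Simplify by GCD: a:c = 56:33

56:33


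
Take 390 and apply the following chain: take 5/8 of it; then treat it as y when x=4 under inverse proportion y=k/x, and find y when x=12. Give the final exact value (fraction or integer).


Start with 390.
Step 1: Take 5/8: 390 * 5/8 = 975/4
Step 2: Inverse prop: k = (975/4)*4; new y = k/12 = 975/4*4/12 = 325/4
Final result = 325/4

325/4


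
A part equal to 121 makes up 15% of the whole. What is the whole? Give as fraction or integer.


Given: 121 is 15% of the whole
Set up: 121 = 15/100 * whole
whole = 121 * 100 / 15
whole = 12100 / 15
whole = 2420/3

2420/3


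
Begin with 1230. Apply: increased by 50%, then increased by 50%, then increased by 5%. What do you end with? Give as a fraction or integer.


Start: 1230
Step 1: increase by 50% => multiply by 150/100
  1230 * 150/100 = 1845
Step 2: increase by 50% => multiply by 150/100
  1845 * 150/100 = 5535/2
Step 3: increase by 5% => multiply by 105/100
  5535/2 * 105/100 = 23247/8
Final value = 23247/8

23247/8


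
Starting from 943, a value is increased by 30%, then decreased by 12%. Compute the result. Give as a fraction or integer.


Start: 943
Step 1: increase by 30% => multiply by 130/100
  943 * 130/100 = 12259/10
Step 2: decrease by 12% => multiply by 88/100
  12259/10 * 88/100 = 134849/125
Final value = 134849/125

134849/125


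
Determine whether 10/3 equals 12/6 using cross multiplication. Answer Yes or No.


Cross multiply to check 10/3 = 12/6
Left cross product: 10 * 6 = 60
Right cross product: 3 * 12 = 36
60 != 36
Not equal, so proportions differ => No

No


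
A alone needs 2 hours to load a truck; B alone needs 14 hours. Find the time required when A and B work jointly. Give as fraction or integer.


Rate of A = 1/2 job per hour
Rate of B = 1/14 job per hour
Combined rate = 1/2 + 1/14
Find common denominator: (14 + 2)/(2*14) = 16/28
Combined rate = 4/7 job per hour
Time together = 1 / (4/7) = 7/4 hours

7/4


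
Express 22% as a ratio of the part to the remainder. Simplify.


Part = 22%, Remainder = 78%
Ratio = 22:78
GCD(22, 78) = 2
Simplify: 11:39 = 11:39

11:39


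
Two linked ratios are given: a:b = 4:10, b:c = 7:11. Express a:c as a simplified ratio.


Given a:b = 4:10 and b:c = 7:11
Make b consistent. Multiply first ratio by 7: a:b = 28:70
Multiply second ratio by 10: b:c = 70:110
Now b = 70 in both, so a:b:c = 28:70:110
Therefore a:c = 28:110
Simplify by GCD: a:c = 14:55

14:55


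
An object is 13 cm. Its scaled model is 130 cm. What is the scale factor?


Original length = 13 cm
Scaled length = 130 cm
Scale factor = 130 / 13
= 10

10


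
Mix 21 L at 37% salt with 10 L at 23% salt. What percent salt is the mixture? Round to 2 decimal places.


Solute in mixture 1 = 37% of 21 L = 21*37/100 = 777/100 L
Solute in mixture 2 = 23% of 10 L = 10*23/100 = 23/10 L
Total solute = 777/100 + 23/10 = 1007/100 L
Total volume = 21 + 10 = 31 L
Final concentration = 1007/100/31 * 100 = 32.48%

32.48


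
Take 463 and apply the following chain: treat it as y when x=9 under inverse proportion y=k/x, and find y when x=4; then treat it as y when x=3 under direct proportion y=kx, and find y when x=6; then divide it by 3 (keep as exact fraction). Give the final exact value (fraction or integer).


Start with 463.
Step 1: Inverse prop: k = (463)*9; new y = k/4 = 463*9/4 = 4167/4
Step 2: Direct prop: k = (4167/4)/3; new y = k*6 = 4167/4*6/3 = 4167/2
Step 3: Divide by 3: 4167/2 / 3 = 1389/2
Final result = 1389/2

1389/2


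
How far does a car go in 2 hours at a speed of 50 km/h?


Using distance = speed * time
Speed = 50 km/h
Time = 2 hours
Distance = 50 * 2
= 100 km

100


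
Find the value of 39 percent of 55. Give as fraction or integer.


Compute 39% of 55
Convert percentage: 39% = 39/100
Multiply: 55 * 39/100
= 2145/100
= 429/20

429/20


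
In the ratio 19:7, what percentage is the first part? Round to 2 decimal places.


Total parts = 19 + 7 = 26
First part fraction = 19/26
Percentage = (19/26) * 100
= 0.730769 * 100
= 73.08%

73.08


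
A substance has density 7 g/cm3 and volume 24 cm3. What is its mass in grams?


Using mass = density * volume
Density = 7 g/cm3
Volume = 24 cm3
Mass = 7 * 24
= 168 g

168


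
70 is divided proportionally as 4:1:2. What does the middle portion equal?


Ratio = 4:1:2
Total parts = 4 + 1 + 2 = 7
Value per part = 70 / 7 = 10
First share = 4 * 10 = 40
Middle share = 1 * 10 = 10
Third share = 2 * 10 = 20

10


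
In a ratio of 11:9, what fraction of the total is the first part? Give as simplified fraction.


Total parts = 11 + 9 = 20
First part fraction = 11/20
Simplify: 11/20 = 11/20

11/20


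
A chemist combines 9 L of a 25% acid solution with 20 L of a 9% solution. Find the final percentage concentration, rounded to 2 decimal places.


Solute in mixture 1 = 25% of 9 L = 9*25/100 = 9/4 L
Solute in mixture 2 = 9% of 20 L = 20*9/100 = 9/5 L
Total solute = 9/4 + 9/5 = 81/20 L
Total volume = 9 + 20 = 29 L
Final concentration = 81/20/29 * 100 = 13.97%

13.97


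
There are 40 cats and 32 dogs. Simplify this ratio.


Find GCD(40, 32)
GCD = 8
Divide both by 8: 40/8 = 5, 32/8 = 4
Simplified ratio = 5:4

5:4


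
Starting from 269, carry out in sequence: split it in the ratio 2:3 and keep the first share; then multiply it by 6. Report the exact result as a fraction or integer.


Start with 269.
Step 1: Split 2:3, first share = 269 * 2/5 = 538/5
Step 2: Multiply by 6: 538/5 * 6 = 3228/5
Final result = 3228/5

3228/5


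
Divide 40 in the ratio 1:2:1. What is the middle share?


Ratio = 1:2:1
Total parts = 1 + 2 + 1 = 4
Value per part = 40 / 4 = 10
First share = 1 * 10 = 10
Middle share = 2 * 10 = 20
Third share = 1 * 10 = 10

20


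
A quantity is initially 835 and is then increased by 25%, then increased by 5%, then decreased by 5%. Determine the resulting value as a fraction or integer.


Start: 835
Step 1: increase by 25% => multiply by 125/100
  835 * 125/100 = 4175/4
Step 2: increase by 5% => multiply by 105/100
  4175/4 * 105/100 = 17535/16
Step 3: decrease by 5% => multiply by 95/100
  17535/16 * 95/100 = 66633/64
Final value = 66633/64

66633/64


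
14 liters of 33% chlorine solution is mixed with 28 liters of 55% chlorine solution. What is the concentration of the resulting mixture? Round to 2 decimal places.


Solute in mixture 1 = 33% of 14 L = 14*33/100 = 231/50 L
Solute in mixture 2 = 55% of 28 L = 28*55/100 = 77/5 L
Total solute = 231/50 + 77/5 = 1001/50 L
Total volume = 14 + 28 = 42 L
Final concentration = 1001/50/42 * 100 = 47.67%

47.67


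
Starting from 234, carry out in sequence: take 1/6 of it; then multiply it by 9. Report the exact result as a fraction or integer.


Start with 234.
Step 1: Take 1/6: 234 * 1/6 = 39
Step 2: Multiply by 9: 39 * 9 = 351
Final result = 351

351


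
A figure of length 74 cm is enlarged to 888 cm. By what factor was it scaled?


Original length = 74 cm
Scaled length = 888 cm
Scale factor = 888 / 74
= 12

12


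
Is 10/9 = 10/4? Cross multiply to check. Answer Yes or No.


Cross multiply to check 10/9 = 10/4
Left cross product: 10 * 4 = 40
Right cross product: 9 * 10 = 90
40 != 90
Not equal, so proportions differ => No

No


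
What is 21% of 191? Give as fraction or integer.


Compute 21% of 191
Convert percentage: 21% = 21/100
Multiply: 191 * 21/100
= 4011/100
= 4011/100

4011/100


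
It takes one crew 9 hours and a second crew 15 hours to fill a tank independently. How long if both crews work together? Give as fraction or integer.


Rate of A = 1/9 job per hour
Rate of B = 1/15 job per hour
Combined rate = 1/9 + 1/15
Find common denominator: (15 + 9)/(9*15) = 24/135
Combined rate = 8/45 job per hour
Time together = 1 / (8/45) = 45/8 hours

45/8


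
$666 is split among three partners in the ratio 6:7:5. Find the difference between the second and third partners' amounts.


Total parts = 6 + 7 + 5 = 18
Value per part = 666 / 18 = 37
Shares: 6*37=222, 7*37=259, 5*37=185
Second share = 259, third share = 185
Difference = |259 - 185| = 74

74


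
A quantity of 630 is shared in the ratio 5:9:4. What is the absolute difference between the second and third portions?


Total parts = 5 + 9 + 4 = 18
Value per part = 630 / 18 = 35
Shares: 5*35=175, 9*35=315, 4*35=140
Second share = 315, third share = 140
Difference = |315 - 140| = 175

175


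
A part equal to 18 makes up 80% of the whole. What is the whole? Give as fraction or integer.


Given: 18 is 80% of the whole
Set up: 18 = 80/100 * whole
whole = 18 * 100 / 80
whole = 1800 / 80
whole = 45/2

45/2


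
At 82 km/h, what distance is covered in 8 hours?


Using distance = speed * time
Speed = 82 km/h
Time = 8 hours
Distance = 82 * 8
= 656 km

656


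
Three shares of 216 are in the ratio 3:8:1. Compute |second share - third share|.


Total parts = 3 + 8 + 1 = 12
Value per part = 216 / 12 = 18
Shares: 3*18=54, 8*18=144, 1*18=18
Second share = 144, third share = 18
Difference = |144 - 18| = 126

126


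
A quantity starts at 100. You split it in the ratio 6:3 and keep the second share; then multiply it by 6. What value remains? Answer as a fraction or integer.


Start with 100.
Step 1: Split 6:3, second share = 100 * 3/9 = 100/3
Step 2: Multiply by 6: 100/3 * 6 = 200
Final result = 200

200


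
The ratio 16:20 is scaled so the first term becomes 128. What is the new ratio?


Original ratio: 16:20
First term target: 128
Scale factor = 128 / 16 = 8
Multiply second term: 20 * 8 = 160
Equivalent ratio = 128:160

128:160


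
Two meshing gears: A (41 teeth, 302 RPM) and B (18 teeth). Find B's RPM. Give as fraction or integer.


Gear ratio: teeth_A * RPM_A = teeth_B * RPM_B
41 * 302 = 18 * RPM_B
12382 = 18 * RPM_B
RPM_B = 12382 / 18
RPM_B = 6191/9

6191/9


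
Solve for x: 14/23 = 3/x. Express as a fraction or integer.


Setting up: 14/23 = 3/x
Cross multiply: 14 * x = 23 * 3
14x = 69
x = 69/14
x = 69/14

69/14


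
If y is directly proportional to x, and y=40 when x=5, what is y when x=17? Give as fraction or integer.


Direct proportion: y = kx
Find k: k = 40/5 = 8
Compute y at x=17: y = 8 * 17
y = 136

136


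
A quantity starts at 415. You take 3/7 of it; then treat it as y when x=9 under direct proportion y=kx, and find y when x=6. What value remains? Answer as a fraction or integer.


Start with 415.
Step 1: Take 3/7: 415 * 3/7 = 1245/7
Step 2: Direct prop: k = (1245/7)/9; new y = k*6 = 1245/7*6/9 = 830/7
Final result = 830/7

830/7


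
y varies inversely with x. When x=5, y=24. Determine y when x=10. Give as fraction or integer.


Inverse proportion: y = k/x
Find k: k = 5 * 24 = 120
Compute y at x=10: y = 120/10
y = 12

12


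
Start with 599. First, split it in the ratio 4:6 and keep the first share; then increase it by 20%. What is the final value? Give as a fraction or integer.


Start with 599.
Step 1: Split 4:6, first share = 599 * 4/10 = 1198/5
Step 2: Increase by 20%: 1198/5 * 120/100 = 7188/25
Final result = 7188/25

7188/25


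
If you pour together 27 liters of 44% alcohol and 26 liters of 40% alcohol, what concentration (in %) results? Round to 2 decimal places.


Solute in mixture 1 = 44% of 27 L = 27*44/100 = 297/25 L
Solute in mixture 2 = 40% of 26 L = 26*40/100 = 52/5 L
Total solute = 297/25 + 52/5 = 557/25 L
Total volume = 27 + 26 = 53 L
Final concentration = 557/25/53 * 100 = 42.04%

42.04


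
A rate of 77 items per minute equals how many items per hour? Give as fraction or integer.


Converting from per minute to per hour
Rate = 77 items per minute
Multiply by 60: 77 * 60
= 4620 items per hour

4620


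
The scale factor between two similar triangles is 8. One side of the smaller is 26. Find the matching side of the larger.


Similar triangles have proportional sides
Scale factor = 8
Smaller side = 26
Corresponding larger side = 26 * 8
= 208

208


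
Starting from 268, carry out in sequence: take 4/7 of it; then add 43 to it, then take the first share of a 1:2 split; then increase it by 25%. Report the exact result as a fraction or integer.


Start with 268.
Step 1: Take 4/7: 268 * 4/7 = 1072/7
Step 2: Add 43: 1072/7+43=1373/7; split 1:2 first = 1373/7*1/3 = 1373/21
Step 3: Increase by 25%: 1373/21 * 125/100 = 6865/84
Final result = 6865/84

6865/84


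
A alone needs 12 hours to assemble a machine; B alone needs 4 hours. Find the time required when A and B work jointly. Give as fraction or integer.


Rate of A = 1/12 job per hour
Rate of B = 1/4 job per hour
Combined rate = 1/12 + 1/4
Find common denominator: (4 + 12)/(12*4) = 16/48
Combined rate = 1/3 job per hour
Time together = 1 / (1/3) = 3 hours

3


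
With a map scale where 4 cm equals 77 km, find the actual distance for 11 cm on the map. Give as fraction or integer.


Map scale: 4 cm = 77 km
Measured distance on map = 11 cm
Set up proportion: 11 * 77 / 4
= 847 / 4
= 847/4 km

847/4


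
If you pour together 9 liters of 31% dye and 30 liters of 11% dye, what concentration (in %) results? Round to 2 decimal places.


Solute in mixture 1 = 31% of 9 L = 9*31/100 = 279/100 L
Solute in mixture 2 = 11% of 30 L = 30*11/100 = 33/10 L
Total solute = 279/100 + 33/10 = 609/100 L
Total volume = 9 + 30 = 39 L
Final concentration = 609/100/39 * 100 = 15.62%

15.62


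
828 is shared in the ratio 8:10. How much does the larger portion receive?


Total parts = 8 + 10 = 18
Value per part = 828 / 18 = 46
First share = 8 * 46 = 368
Second share = 10 * 46 = 460
Larger share = 460

460


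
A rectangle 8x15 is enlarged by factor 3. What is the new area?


Original dimensions: 8 x 15
Enlargement factor = 3
New width = 8 * 3 = 24
New height = 15 * 3 = 45
New area = 24 * 45 = 1080

1080


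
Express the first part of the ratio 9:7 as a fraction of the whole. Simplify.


Total parts = 9 + 7 = 16
First part fraction = 9/16
Simplify: 9/16 = 9/16

9/16


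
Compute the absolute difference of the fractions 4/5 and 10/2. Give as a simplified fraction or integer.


Simplify: 4/5 = 4/5 and 10/2 = 5
Find common denominator: LCD = 5
Convert: 4/5 and 25/5
Difference = |4 - 25|/5 = 21/5
Simplified = 21/5

21/5


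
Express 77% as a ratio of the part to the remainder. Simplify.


Part = 77%, Remainder = 23%
Ratio = 77:23
GCD(77, 23) = 1
Simplify: 77:23 = 77:23

77:23


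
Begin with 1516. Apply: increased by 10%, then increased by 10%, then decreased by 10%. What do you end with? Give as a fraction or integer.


Start: 1516
Step 1: increase by 10% => multiply by 110/100
  1516 * 110/100 = 8338/5
Step 2: increase by 10% => multiply by 110/100
  8338/5 * 110/100 = 45859/25
Step 3: decrease by 10% => multiply by 90/100
  45859/25 * 90/100 = 412731/250
Final value = 412731/250

412731/250


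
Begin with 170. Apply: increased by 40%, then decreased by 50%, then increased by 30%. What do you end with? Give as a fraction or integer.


Start: 170
Step 1: increase by 40% => multiply by 140/100
  170 * 140/100 = 238
Step 2: decrease by 50% => multiply by 50/100
  238 * 50/100 = 119
Step 3: increase by 30% => multiply by 130/100
  119 * 130/100 = 1547/10
Final value = 1547/10

1547/10


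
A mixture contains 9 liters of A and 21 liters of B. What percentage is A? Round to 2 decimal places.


Volume of A = 9 L
Volume of B = 21 L
Total volume = 9 + 21 = 30 L
Percentage of A = (9/30) * 100
= 30.00%

30.00


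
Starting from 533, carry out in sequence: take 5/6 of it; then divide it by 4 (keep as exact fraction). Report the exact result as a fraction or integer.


Start with 533.
Step 1: Take 5/6: 533 * 5/6 = 2665/6
Step 2: Divide by 4: 2665/6 / 4 = 2665/24
Final result = 2665/24

2665/24


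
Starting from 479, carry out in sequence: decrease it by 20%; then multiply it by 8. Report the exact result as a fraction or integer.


Start with 479.
Step 1: Decrease by 20%: 479 * 80/100 = 1916/5
Step 2: Multiply by 8: 1916/5 * 8 = 15328/5
Final result = 15328/5

15328/5


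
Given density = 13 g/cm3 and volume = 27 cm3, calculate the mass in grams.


Using mass = density * volume
Density = 13 g/cm3
Volume = 27 cm3
Mass = 13 * 27
= 351 g

351


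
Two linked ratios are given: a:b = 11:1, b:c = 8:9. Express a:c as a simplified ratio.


Given a:b = 11:1 and b:c = 8:9
Make b consistent. Multiply first ratio by 8: a:b = 88:8
Multiply second ratio by 1: b:c = 8:9
Now b = 8 in both, so a:b:c = 88:8:9
Therefore a:c = 88:9
Simplify by GCD: a:c = 88:9

88:9


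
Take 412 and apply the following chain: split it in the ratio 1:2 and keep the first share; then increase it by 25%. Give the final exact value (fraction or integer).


Start with 412.
Step 1: Split 1:2, first share = 412 * 1/3 = 412/3
Step 2: Increase by 25%: 412/3 * 125/100 = 515/3
Final result = 515/3

515/3


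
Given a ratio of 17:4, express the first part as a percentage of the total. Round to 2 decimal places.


Total parts = 17 + 4 = 21
First part fraction = 17/21
Percentage = (17/21) * 100
= 0.809524 * 100
= 80.95%

80.95


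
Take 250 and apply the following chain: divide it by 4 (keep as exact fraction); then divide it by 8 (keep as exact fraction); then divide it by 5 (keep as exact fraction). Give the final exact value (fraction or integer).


Start with 250.
Step 1: Divide by 4: 250 / 4 = 125/2
Step 2: Divide by 8: 125/2 / 8 = 125/16
Step 3: Divide by 5: 125/16 / 5 = 25/16
Final result = 25/16

25/16


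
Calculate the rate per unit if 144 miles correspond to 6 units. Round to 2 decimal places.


Total miles = 144
Number of units = 6
Unit rate = 144 / 6
= 24 miles per unit

24


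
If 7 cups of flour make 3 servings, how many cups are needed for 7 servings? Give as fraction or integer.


Original: 7 cups for 3 servings
Target servings = 7
Scaling factor = 7/3
New amount = 7 * 7/3
= 49/3
= 49/3 cups

49/3


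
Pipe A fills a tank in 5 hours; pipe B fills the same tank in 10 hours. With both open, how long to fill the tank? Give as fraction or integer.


Rate of A = 1/5 job per hour
Rate of B = 1/10 job per hour
Combined rate = 1/5 + 1/10
Find common denominator: (10 + 5)/(5*10) = 15/50
Combined rate = 3/10 job per hour
Time together = 1 / (3/10) = 10/3 hours

10/3


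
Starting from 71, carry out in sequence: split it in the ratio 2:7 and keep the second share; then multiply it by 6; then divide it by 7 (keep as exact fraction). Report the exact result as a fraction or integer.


Start with 71.
Step 1: Split 2:7, second share = 71 * 7/9 = 497/9
Step 2: Multiply by 6: 497/9 * 6 = 994/3
Step 3: Divide by 7: 994/3 / 7 = 142/3
Final result = 142/3

142/3


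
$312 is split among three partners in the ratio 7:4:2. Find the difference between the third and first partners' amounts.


Total parts = 7 + 4 + 2 = 13
Value per part = 312 / 13 = 24
Shares: 7*24=168, 4*24=96, 2*24=48
Third share = 48, first share = 168
Difference = |48 - 168| = 120

120


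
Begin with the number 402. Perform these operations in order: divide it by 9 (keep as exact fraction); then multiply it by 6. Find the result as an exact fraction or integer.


Start with 402.
Step 1: Divide by 9: 402 / 9 = 134/3
Step 2: Multiply by 6: 134/3 * 6 = 268
Final result = 268

268


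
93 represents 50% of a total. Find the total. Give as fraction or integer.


Given: 93 is 50% of the whole
Set up: 93 = 50/100 * whole
whole = 93 * 100 / 50
whole = 9300 / 50
whole = 186

186


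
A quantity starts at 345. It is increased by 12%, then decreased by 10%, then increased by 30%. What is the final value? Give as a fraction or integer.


Start: 345
Step 1: increase by 12% => multiply by 112/100
  345 * 112/100 = 1932/5
Step 2: decrease by 10% => multiply by 90/100
  1932/5 * 90/100 = 8694/25
Step 3: increase by 30% => multiply by 130/100
  8694/25 * 130/100 = 56511/125
Final value = 56511/125

56511/125


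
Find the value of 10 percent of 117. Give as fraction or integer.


Compute 10% of 117
Convert percentage: 10% = 10/100
Multiply: 117 * 10/100
= 1170/100
= 117/10

117/10


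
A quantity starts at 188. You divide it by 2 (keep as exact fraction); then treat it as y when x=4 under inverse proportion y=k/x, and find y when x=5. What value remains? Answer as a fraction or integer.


Start with 188.
Step 1: Divide by 2: 188 / 2 = 94
Step 2: Inverse prop: k = (94)*4; new y = k/5 = 94*4/5 = 376/5
Final result = 376/5

376/5


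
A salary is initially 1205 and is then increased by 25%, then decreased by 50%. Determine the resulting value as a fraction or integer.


Start: 1205
Step 1: increase by 25% => multiply by 125/100
  1205 * 125/100 = 6025/4
Step 2: decrease by 50% => multiply by 50/100
  6025/4 * 50/100 = 6025/8
Final value = 6025/8

6025/8


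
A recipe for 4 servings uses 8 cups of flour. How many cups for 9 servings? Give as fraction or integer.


Original: 8 cups for 4 servings
Target servings = 9
Scaling factor = 9/4
New amount = 8 * 9/4
= 72/4
= 18 cups

18


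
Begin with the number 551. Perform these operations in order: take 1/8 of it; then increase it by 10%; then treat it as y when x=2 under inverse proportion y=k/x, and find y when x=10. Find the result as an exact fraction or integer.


Start with 551.
Step 1: Take 1/8: 551 * 1/8 = 551/8
Step 2: Increase by 10%: 551/8 * 110/100 = 6061/80
Step 3: Inverse prop: k = (6061/80)*2; new y = k/10 = 6061/80*2/10 = 6061/400
Final result = 6061/400

6061/400


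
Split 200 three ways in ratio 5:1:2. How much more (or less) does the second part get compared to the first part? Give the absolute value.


Total parts = 5 + 1 + 2 = 8
Value per part = 200 / 8 = 25
Shares: 5*25=125, 1*25=25, 2*25=50
Second share = 25, first share = 125
Difference = |25 - 125| = 100

100


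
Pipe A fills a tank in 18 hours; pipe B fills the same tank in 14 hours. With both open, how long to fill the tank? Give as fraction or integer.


Rate of A = 1/18 job per hour
Rate of B = 1/14 job per hour
Combined rate = 1/18 + 1/14
Find common denominator: (14 + 18)/(18*14) = 32/252
Combined rate = 8/63 job per hour
Time together = 1 / (8/63) = 63/8 hours

63/8


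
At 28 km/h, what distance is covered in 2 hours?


Using distance = speed * time
Speed = 28 km/h
Time = 2 hours
Distance = 28 * 2
= 56 km

56


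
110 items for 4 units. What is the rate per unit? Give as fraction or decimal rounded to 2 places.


Total items = 110
Number of units = 4
Unit rate = 110 / 4
= 27.50 items per unit

27.50
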